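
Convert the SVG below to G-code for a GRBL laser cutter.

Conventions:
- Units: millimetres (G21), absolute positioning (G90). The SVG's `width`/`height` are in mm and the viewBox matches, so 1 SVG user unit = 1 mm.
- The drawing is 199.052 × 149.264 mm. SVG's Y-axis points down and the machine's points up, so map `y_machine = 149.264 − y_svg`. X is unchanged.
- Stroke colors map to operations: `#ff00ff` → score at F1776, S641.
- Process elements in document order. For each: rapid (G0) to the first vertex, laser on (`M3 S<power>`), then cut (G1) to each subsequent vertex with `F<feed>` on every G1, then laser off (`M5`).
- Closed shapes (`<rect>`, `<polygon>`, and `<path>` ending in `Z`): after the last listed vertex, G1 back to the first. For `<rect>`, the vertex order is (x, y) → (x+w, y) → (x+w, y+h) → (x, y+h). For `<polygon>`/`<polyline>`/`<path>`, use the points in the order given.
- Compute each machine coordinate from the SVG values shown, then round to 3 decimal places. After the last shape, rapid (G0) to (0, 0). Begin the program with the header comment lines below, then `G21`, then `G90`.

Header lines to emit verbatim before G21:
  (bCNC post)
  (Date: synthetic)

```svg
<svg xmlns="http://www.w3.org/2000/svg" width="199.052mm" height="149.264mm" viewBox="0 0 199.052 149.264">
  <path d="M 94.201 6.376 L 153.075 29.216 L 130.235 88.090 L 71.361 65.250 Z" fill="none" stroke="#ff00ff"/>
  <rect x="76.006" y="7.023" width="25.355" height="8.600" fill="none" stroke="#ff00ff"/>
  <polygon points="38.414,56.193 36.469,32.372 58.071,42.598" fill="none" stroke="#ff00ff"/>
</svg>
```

1 u = 1 mm; y_m = 149.264 − y.

[1] `<path>` regular polygon, #ff00ff→score S641 F1776: (94.201,142.888) → (153.075,120.048) → (130.235,61.174) → (71.361,84.014) → (94.201,142.888) (closed)

[2] `<rect>` rectangle, #ff00ff→score S641 F1776: (76.006,142.241) → (101.361,142.241) → (101.361,133.641) → (76.006,133.641) → (76.006,142.241) (closed)

[3] `<polygon>` regular polygon, #ff00ff→score S641 F1776: (38.414,93.071) → (36.469,116.892) → (58.071,106.666) → (38.414,93.071) (closed)

(bCNC post)
(Date: synthetic)
G21
G90
G0 X94.201 Y142.888
M3 S641
G1 X153.075 Y120.048 F1776
G1 X130.235 Y61.174 F1776
G1 X71.361 Y84.014 F1776
G1 X94.201 Y142.888 F1776
M5
G0 X76.006 Y142.241
M3 S641
G1 X101.361 Y142.241 F1776
G1 X101.361 Y133.641 F1776
G1 X76.006 Y133.641 F1776
G1 X76.006 Y142.241 F1776
M5
G0 X38.414 Y93.071
M3 S641
G1 X36.469 Y116.892 F1776
G1 X58.071 Y106.666 F1776
G1 X38.414 Y93.071 F1776
M5
G0 X0.000 Y0.000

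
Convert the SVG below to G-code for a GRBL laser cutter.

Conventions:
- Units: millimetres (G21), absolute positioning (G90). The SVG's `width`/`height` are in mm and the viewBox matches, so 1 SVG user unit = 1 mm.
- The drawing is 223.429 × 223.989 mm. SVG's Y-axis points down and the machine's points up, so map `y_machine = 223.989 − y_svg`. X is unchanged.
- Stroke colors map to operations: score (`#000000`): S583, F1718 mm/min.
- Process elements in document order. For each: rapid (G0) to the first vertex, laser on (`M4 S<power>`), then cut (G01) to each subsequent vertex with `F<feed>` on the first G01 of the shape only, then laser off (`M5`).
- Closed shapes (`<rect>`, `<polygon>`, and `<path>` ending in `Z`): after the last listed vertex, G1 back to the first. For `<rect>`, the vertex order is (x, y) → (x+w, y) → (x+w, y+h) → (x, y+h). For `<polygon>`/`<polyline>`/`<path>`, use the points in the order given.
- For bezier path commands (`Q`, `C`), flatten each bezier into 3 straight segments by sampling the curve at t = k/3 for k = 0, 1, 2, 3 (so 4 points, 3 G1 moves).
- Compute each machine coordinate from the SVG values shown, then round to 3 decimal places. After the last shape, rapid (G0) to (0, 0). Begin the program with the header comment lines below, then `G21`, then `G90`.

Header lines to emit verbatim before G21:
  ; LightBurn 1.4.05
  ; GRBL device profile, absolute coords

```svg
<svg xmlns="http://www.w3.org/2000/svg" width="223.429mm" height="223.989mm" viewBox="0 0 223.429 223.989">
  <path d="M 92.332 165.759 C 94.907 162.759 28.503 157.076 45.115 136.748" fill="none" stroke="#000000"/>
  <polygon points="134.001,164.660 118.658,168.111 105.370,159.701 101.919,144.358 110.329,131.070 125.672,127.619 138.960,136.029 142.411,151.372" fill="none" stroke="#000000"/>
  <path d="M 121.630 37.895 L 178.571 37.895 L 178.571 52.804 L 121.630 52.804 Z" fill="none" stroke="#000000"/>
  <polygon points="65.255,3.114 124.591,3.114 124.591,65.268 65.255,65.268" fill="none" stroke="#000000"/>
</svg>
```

Since the viewBox matches the mm dimensions, user units are millimetres directly. The only transform is the Y-flip y_m = 223.989 − y_svg.

Shape 1 is a cubic bezier drawn with `<path>`. Its stroke #000000 means score at S583, F1718. After flipping Y the toolpath is (92.332,58.230) → (77.543,62.567) → (50.546,71.352) → (45.115,87.241).

Shape 2 is a regular polygon drawn with `<polygon>`. Its stroke #000000 means score at S583, F1718. After flipping Y the toolpath is (134.001,59.329) → (118.658,55.878) → (105.370,64.288) → (101.919,79.631) → (110.329,92.919) → (125.672,96.370) → (138.960,87.960) → (142.411,72.617) → (134.001,59.329), returning to the start.

Shape 3 is a rectangle drawn with `<path>`. Its stroke #000000 means score at S583, F1718. After flipping Y the toolpath is (121.630,186.094) → (178.571,186.094) → (178.571,171.185) → (121.630,171.185) → (121.630,186.094), returning to the start.

Shape 4 is a rectangle drawn with `<polygon>`. Its stroke #000000 means score at S583, F1718. After flipping Y the toolpath is (65.255,220.875) → (124.591,220.875) → (124.591,158.721) → (65.255,158.721) → (65.255,220.875), returning to the start.

; LightBurn 1.4.05
; GRBL device profile, absolute coords
G21
G90
G0 X92.332 Y58.230
M4 S583
G01 X77.543 Y62.567 F1718
G01 X50.546 Y71.352
G01 X45.115 Y87.241
M5
G0 X134.001 Y59.329
M4 S583
G01 X118.658 Y55.878 F1718
G01 X105.370 Y64.288
G01 X101.919 Y79.631
G01 X110.329 Y92.919
G01 X125.672 Y96.370
G01 X138.960 Y87.960
G01 X142.411 Y72.617
G01 X134.001 Y59.329
M5
G0 X121.630 Y186.094
M4 S583
G01 X178.571 Y186.094 F1718
G01 X178.571 Y171.185
G01 X121.630 Y171.185
G01 X121.630 Y186.094
M5
G0 X65.255 Y220.875
M4 S583
G01 X124.591 Y220.875 F1718
G01 X124.591 Y158.721
G01 X65.255 Y158.721
G01 X65.255 Y220.875
M5
G0 X0.000 Y0.000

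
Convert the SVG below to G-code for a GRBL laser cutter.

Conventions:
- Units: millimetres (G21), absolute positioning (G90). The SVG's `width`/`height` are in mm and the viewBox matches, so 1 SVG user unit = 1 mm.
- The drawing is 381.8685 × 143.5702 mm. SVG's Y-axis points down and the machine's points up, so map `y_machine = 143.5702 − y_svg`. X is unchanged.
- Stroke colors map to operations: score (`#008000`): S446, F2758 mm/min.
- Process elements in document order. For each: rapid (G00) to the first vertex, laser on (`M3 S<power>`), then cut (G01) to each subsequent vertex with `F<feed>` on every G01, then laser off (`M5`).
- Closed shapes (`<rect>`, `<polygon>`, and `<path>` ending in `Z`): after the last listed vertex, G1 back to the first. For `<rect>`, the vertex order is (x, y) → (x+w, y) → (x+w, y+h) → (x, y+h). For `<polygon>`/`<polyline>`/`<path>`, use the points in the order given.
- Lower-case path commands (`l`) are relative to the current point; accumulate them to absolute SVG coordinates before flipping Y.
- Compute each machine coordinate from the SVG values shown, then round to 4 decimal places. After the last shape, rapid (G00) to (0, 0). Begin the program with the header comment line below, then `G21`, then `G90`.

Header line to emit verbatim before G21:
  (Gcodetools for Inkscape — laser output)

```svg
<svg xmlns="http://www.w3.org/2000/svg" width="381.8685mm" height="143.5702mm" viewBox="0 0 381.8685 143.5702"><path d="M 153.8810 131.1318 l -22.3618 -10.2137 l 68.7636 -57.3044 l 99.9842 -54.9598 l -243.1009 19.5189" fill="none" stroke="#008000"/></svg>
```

viewBox `0 0 381.8685 143.5702` with mm width/height → 1 unit = 1 mm. Flip: y_m = 143.5702 − y_svg.

**Shape 1** — `<path>` open polyline, stroke `#008000` → score (S446, F2758). Machine vertices: (153.8810,12.4384) → (131.5192,22.6521) → (200.2828,79.9565) → (300.2670,134.9163) → (57.1661,115.3974). Open path.

(Gcodetools for Inkscape — laser output)
G21
G90
G00 X153.8810 Y12.4384
M3 S446
G01 X131.5192 Y22.6521 F2758
G01 X200.2828 Y79.9565 F2758
G01 X300.2670 Y134.9163 F2758
G01 X57.1661 Y115.3974 F2758
M5
G00 X0.0000 Y0.0000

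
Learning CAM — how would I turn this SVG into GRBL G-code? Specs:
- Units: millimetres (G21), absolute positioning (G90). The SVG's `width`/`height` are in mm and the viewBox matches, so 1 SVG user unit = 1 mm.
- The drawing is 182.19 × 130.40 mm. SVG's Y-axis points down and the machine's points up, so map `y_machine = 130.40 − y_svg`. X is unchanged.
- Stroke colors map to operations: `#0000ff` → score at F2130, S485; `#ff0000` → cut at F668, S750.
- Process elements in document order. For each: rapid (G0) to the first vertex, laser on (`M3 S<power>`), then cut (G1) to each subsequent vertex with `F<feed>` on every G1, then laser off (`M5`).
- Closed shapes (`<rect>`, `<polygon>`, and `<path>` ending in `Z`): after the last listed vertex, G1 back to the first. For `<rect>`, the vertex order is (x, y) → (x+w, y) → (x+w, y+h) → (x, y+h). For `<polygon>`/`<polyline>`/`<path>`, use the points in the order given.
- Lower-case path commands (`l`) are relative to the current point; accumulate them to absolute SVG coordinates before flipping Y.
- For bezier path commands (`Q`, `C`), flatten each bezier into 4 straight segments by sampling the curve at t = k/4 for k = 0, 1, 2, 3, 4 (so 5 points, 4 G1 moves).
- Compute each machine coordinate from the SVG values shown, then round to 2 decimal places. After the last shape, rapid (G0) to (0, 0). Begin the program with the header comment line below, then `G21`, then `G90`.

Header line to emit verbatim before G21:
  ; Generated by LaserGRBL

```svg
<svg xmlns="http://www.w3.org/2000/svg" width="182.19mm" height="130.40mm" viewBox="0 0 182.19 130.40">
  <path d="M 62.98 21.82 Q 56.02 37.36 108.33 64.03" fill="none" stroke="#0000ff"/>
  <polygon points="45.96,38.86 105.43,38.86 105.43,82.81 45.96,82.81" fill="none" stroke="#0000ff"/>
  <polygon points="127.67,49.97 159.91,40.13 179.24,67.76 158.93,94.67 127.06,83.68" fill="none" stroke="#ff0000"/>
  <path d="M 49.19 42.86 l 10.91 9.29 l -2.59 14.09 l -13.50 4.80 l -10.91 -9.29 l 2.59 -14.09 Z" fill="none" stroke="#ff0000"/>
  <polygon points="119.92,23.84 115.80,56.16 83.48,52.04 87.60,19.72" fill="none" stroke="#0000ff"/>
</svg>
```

; Generated by LaserGRBL
G21
G90
G0 X62.98 Y108.58
M3 S485
G1 X63.20 Y100.11 F2130
G1 X70.84 Y90.26 F2130
G1 X85.88 Y79.01 F2130
G1 X108.33 Y66.37 F2130
M5
G0 X45.96 Y91.54
M3 S485
G1 X105.43 Y91.54 F2130
G1 X105.43 Y47.59 F2130
G1 X45.96 Y47.59 F2130
G1 X45.96 Y91.54 F2130
M5
G0 X127.67 Y80.43
M3 S750
G1 X159.91 Y90.27 F668
G1 X179.24 Y62.64 F668
G1 X158.93 Y35.73 F668
G1 X127.06 Y46.72 F668
G1 X127.67 Y80.43 F668
M5
G0 X49.19 Y87.54
M3 S750
G1 X60.10 Y78.25 F668
G1 X57.51 Y64.16 F668
G1 X44.01 Y59.36 F668
G1 X33.10 Y68.65 F668
G1 X35.69 Y82.74 F668
G1 X49.19 Y87.54 F668
M5
G0 X119.92 Y106.56
M3 S485
G1 X115.80 Y74.24 F2130
G1 X83.48 Y78.36 F2130
G1 X87.60 Y110.68 F2130
G1 X119.92 Y106.56 F2130
M5
G0 X0.00 Y0.00

viewBox `0 0 182.19 130.40` with mm width/height → 1 unit = 1 mm. Flip: y_m = 130.40 − y_svg.

**Shape 1** — `<path>` quadratic bezier, stroke `#0000ff` → score (S485, F2130). Control points (SVG): P0=(62.98,21.82), P1=(56.02,37.36), P2=(108.33,64.03); sampled at t=k/4. Machine vertices: (62.98,108.58) → (63.20,100.11) → (70.84,90.26) → (85.88,79.01) → (108.33,66.37). Open path.

**Shape 2** — `<polygon>` rectangle, stroke `#0000ff` → score (S485, F2130). Machine vertices: (45.96,91.54) → (105.43,91.54) → (105.43,47.59) → (45.96,47.59) → (45.96,91.54). Closed: final G1 returns to the first vertex.

**Shape 3** — `<polygon>` regular polygon, stroke `#ff0000` → cut (S750, F668). Machine vertices: (127.67,80.43) → (159.91,90.27) → (179.24,62.64) → (158.93,35.73) → (127.06,46.72) → (127.67,80.43). Closed: final G1 returns to the first vertex.

**Shape 4** — `<path>` regular polygon, stroke `#ff0000` → cut (S750, F668). Machine vertices: (49.19,87.54) → (60.10,78.25) → (57.51,64.16) → (44.01,59.36) → (33.10,68.65) → (35.69,82.74) → (49.19,87.54). Closed: final G1 returns to the first vertex.

**Shape 5** — `<polygon>` regular polygon, stroke `#0000ff` → score (S485, F2130). Machine vertices: (119.92,106.56) → (115.80,74.24) → (83.48,78.36) → (87.60,110.68) → (119.92,106.56). Closed: final G1 returns to the first vertex.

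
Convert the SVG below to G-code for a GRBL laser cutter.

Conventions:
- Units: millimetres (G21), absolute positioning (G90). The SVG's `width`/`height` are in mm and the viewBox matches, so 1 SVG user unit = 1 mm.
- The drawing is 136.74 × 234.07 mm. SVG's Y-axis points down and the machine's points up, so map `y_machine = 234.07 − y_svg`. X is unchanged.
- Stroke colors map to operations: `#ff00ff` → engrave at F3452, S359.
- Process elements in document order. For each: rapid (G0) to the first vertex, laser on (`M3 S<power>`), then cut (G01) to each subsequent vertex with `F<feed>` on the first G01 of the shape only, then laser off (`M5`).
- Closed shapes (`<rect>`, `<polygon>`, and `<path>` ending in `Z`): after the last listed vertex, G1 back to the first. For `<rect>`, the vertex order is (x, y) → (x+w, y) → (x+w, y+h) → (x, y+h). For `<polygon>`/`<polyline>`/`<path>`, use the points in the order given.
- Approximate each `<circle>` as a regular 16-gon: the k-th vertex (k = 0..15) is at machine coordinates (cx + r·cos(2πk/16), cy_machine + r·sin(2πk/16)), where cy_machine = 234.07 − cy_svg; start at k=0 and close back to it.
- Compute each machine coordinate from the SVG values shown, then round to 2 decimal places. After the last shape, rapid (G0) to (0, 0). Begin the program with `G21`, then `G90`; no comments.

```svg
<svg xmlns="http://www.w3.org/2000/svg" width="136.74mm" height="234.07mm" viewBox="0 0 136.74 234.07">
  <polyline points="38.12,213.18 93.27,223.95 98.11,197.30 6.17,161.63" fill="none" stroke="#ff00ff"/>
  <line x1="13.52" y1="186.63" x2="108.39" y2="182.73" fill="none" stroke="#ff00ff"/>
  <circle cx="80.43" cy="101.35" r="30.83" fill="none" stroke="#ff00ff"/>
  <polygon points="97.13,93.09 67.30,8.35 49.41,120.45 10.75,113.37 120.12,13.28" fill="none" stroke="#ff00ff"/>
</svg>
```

Since the viewBox matches the mm dimensions, user units are millimetres directly. The only transform is the Y-flip y_m = 234.07 − y_svg.

Shape 1 is a open polyline drawn with `<polyline>`. Its stroke #ff00ff means engrave at S359, F3452. After flipping Y the toolpath is (38.12,20.89) → (93.27,10.12) → (98.11,36.77) → (6.17,72.44).

Shape 2 is a line segment drawn with `<line>`. Its stroke #ff00ff means engrave at S359, F3452. After flipping Y the toolpath is (13.52,47.44) → (108.39,51.34).

Shape 3 is a circle drawn with `<circle>`. Its stroke #ff00ff means engrave at S359, F3452. After flipping Y the toolpath is (111.26,132.72) → (108.91,144.52) → (102.23,154.52) → (92.23,161.20) → (80.43,163.55) → (68.63,161.20) → (58.63,154.52) → (51.95,144.52) → (49.60,132.72) → (51.95,120.92) → (58.63,110.92) → (68.63,104.24) → (80.43,101.89) → (92.23,104.24) → (102.23,110.92) → (108.91,120.92) → (111.26,132.72), returning to the start.

Shape 4 is a closed polygon drawn with `<polygon>`. Its stroke #ff00ff means engrave at S359, F3452. After flipping Y the toolpath is (97.13,140.98) → (67.30,225.72) → (49.41,113.62) → (10.75,120.70) → (120.12,220.79) → (97.13,140.98), returning to the start.

G21
G90
G0 X38.12 Y20.89
M3 S359
G01 X93.27 Y10.12 F3452
G01 X98.11 Y36.77
G01 X6.17 Y72.44
M5
G0 X13.52 Y47.44
M3 S359
G01 X108.39 Y51.34 F3452
M5
G0 X111.26 Y132.72
M3 S359
G01 X108.91 Y144.52 F3452
G01 X102.23 Y154.52
G01 X92.23 Y161.20
G01 X80.43 Y163.55
G01 X68.63 Y161.20
G01 X58.63 Y154.52
G01 X51.95 Y144.52
G01 X49.60 Y132.72
G01 X51.95 Y120.92
G01 X58.63 Y110.92
G01 X68.63 Y104.24
G01 X80.43 Y101.89
G01 X92.23 Y104.24
G01 X102.23 Y110.92
G01 X108.91 Y120.92
G01 X111.26 Y132.72
M5
G0 X97.13 Y140.98
M3 S359
G01 X67.30 Y225.72 F3452
G01 X49.41 Y113.62
G01 X10.75 Y120.70
G01 X120.12 Y220.79
G01 X97.13 Y140.98
M5
G0 X0.00 Y0.00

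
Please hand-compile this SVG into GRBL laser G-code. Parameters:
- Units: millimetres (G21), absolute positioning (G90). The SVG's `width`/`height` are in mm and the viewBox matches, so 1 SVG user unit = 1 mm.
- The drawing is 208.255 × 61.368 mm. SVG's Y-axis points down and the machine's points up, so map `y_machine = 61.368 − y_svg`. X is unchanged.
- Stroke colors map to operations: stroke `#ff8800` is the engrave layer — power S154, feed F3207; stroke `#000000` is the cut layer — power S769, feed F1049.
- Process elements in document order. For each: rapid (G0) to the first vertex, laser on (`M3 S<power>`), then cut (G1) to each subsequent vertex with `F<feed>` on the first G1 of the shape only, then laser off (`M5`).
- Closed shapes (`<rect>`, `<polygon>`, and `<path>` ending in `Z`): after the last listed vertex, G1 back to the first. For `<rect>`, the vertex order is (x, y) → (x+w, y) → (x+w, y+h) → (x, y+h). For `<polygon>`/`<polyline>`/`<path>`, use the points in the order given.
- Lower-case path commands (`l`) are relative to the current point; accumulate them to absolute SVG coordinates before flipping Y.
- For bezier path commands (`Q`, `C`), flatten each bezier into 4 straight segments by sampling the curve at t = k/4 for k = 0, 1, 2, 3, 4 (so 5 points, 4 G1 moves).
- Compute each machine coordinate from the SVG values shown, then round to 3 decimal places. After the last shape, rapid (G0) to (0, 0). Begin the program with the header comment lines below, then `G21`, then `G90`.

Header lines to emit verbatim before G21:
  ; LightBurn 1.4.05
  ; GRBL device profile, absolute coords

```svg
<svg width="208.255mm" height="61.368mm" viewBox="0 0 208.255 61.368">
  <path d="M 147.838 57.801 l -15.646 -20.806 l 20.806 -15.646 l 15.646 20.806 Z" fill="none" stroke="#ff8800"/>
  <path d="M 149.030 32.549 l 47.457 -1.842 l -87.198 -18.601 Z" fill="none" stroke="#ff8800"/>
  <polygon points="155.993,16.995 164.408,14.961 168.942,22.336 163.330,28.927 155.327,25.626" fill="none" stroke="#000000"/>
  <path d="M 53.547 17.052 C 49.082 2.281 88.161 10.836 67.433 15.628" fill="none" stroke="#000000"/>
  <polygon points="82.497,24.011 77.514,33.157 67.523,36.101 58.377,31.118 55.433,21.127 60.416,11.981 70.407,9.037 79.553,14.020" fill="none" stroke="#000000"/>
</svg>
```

Since the viewBox matches the mm dimensions, user units are millimetres directly. The only transform is the Y-flip y_m = 61.368 − y_svg.

Shape 1 is a regular polygon drawn with `<path>`. Its stroke #ff8800 means engrave at S154, F3207. After flipping Y the toolpath is (147.838,3.567) → (132.192,24.373) → (152.998,40.019) → (168.644,19.213) → (147.838,3.567), returning to the start.

Shape 2 is a closed polygon drawn with `<path>`. Its stroke #ff8800 means engrave at S154, F3207. After flipping Y the toolpath is (149.030,28.819) → (196.487,30.661) → (109.289,49.262) → (149.030,28.819), returning to the start.

Shape 3 is a regular polygon drawn with `<polygon>`. Its stroke #000000 means cut at S769, F1049. After flipping Y the toolpath is (155.993,44.373) → (164.408,46.407) → (168.942,39.032) → (163.330,32.441) → (155.327,35.742) → (155.993,44.373), returning to the start.

Shape 4 is a cubic bezier drawn with `<path>`. Its stroke #000000 means cut at S769, F1049. After flipping Y the toolpath is (53.547,44.316) → (56.748,51.444) → (66.589,52.364) → (73.380,49.616) → (67.433,45.740).

Shape 5 is a regular polygon drawn with `<polygon>`. Its stroke #000000 means cut at S769, F1049. After flipping Y the toolpath is (82.497,37.357) → (77.514,28.211) → (67.523,25.267) → (58.377,30.250) → (55.433,40.241) → (60.416,49.387) → (70.407,52.331) → (79.553,47.348) → (82.497,37.357), returning to the start.

; LightBurn 1.4.05
; GRBL device profile, absolute coords
G21
G90
G0 X147.838 Y3.567
M3 S154
G1 X132.192 Y24.373 F3207
G1 X152.998 Y40.019
G1 X168.644 Y19.213
G1 X147.838 Y3.567
M5
G0 X149.030 Y28.819
M3 S154
G1 X196.487 Y30.661 F3207
G1 X109.289 Y49.262
G1 X149.030 Y28.819
M5
G0 X155.993 Y44.373
M3 S769
G1 X164.408 Y46.407 F1049
G1 X168.942 Y39.032
G1 X163.330 Y32.441
G1 X155.327 Y35.742
G1 X155.993 Y44.373
M5
G0 X53.547 Y44.316
M3 S769
G1 X56.748 Y51.444 F1049
G1 X66.589 Y52.364
G1 X73.380 Y49.616
G1 X67.433 Y45.740
M5
G0 X82.497 Y37.357
M3 S769
G1 X77.514 Y28.211 F1049
G1 X67.523 Y25.267
G1 X58.377 Y30.250
G1 X55.433 Y40.241
G1 X60.416 Y49.387
G1 X70.407 Y52.331
G1 X79.553 Y47.348
G1 X82.497 Y37.357
M5
G0 X0.000 Y0.000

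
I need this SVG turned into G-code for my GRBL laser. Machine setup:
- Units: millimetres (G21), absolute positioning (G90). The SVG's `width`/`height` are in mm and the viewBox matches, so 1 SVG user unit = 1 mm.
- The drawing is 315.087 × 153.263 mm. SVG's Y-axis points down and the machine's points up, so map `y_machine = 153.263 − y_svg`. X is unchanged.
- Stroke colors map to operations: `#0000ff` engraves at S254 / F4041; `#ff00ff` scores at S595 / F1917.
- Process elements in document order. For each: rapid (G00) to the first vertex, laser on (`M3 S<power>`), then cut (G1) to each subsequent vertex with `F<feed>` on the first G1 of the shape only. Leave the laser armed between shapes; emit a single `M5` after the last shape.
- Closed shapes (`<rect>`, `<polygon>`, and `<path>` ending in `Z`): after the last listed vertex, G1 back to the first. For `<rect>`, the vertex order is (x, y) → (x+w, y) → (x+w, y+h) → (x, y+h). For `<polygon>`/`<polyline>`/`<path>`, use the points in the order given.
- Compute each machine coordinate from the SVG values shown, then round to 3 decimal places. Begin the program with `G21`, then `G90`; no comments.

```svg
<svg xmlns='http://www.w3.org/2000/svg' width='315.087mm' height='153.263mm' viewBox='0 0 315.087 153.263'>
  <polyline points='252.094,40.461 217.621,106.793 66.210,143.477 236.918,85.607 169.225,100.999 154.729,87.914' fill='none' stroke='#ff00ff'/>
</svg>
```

Since the viewBox matches the mm dimensions, user units are millimetres directly. The only transform is the Y-flip y_m = 153.263 − y_svg.

Shape 1 is a open polyline drawn with `<polyline>`. Its stroke #ff00ff means score at S595, F1917. After flipping Y the toolpath is (252.094,112.802) → (217.621,46.470) → (66.210,9.786) → (236.918,67.656) → (169.225,52.264) → (154.729,65.349).

G21
G90
G00 X252.094 Y112.802
M3 S595
G1 X217.621 Y46.470 F1917
G1 X66.210 Y9.786
G1 X236.918 Y67.656
G1 X169.225 Y52.264
G1 X154.729 Y65.349
M5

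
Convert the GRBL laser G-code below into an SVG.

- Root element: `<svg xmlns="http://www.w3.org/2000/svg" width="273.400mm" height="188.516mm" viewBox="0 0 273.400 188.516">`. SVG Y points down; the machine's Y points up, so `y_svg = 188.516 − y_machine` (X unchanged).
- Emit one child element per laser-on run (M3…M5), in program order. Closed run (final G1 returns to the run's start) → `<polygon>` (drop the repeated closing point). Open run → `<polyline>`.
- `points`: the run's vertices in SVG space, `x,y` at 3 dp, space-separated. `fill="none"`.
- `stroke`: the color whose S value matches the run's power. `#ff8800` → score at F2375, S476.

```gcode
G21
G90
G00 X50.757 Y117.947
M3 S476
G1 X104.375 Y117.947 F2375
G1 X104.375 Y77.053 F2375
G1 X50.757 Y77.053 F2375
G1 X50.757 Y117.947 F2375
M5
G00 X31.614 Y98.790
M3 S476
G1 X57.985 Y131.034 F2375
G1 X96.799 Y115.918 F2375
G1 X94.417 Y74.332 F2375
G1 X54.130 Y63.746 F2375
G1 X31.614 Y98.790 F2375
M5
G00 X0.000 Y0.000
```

<svg xmlns="http://www.w3.org/2000/svg" width="273.400mm" height="188.516mm" viewBox="0 0 273.400 188.516">
  <polygon points="50.757,70.569 104.375,70.569 104.375,111.463 50.757,111.463" fill="none" stroke="#ff8800"/>
  <polygon points="31.614,89.726 57.985,57.482 96.799,72.598 94.417,114.184 54.130,124.770" fill="none" stroke="#ff8800"/>
</svg>

Each laser-on run becomes one SVG element. Flip Y back into SVG space with y_svg = 188.516 − y_machine. Every run uses S476, so all elements get stroke `#ff8800` (score).

Run 1: The run returns to its start, so emit a `<polygon>` with points (Y-flipped): 50.757,70.569 104.375,70.569 104.375,111.463 50.757,111.463.

Run 2: The run returns to its start, so emit a `<polygon>` with points (Y-flipped): 31.614,89.726 57.985,57.482 96.799,72.598 94.417,114.184 54.130,124.770.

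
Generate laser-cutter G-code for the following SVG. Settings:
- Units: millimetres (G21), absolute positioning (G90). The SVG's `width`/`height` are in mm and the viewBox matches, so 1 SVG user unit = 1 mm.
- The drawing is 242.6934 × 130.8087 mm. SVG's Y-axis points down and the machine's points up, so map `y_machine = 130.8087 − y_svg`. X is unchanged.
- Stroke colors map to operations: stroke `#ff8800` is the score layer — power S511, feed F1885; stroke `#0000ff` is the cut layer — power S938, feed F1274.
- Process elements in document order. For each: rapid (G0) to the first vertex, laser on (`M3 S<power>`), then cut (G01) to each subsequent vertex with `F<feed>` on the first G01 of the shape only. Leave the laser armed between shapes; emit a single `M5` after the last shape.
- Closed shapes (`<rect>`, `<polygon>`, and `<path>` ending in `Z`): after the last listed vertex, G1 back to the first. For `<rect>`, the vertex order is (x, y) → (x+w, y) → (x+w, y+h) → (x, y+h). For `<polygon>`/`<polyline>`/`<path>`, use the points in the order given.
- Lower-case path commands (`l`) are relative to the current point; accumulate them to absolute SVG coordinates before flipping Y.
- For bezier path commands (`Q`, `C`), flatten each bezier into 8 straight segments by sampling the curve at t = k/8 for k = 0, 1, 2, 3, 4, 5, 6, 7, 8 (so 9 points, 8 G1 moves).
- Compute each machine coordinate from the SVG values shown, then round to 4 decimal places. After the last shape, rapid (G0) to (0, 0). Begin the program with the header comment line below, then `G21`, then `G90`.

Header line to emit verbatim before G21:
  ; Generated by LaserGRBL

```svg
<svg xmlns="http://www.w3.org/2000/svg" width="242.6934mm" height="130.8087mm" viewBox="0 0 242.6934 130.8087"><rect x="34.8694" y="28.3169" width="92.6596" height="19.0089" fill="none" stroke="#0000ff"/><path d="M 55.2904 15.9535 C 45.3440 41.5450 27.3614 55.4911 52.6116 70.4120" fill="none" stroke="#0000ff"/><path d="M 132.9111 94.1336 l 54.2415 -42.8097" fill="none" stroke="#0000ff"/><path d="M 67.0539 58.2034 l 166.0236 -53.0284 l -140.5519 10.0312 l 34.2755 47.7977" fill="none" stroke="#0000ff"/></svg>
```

; Generated by LaserGRBL
G21
G90
G0 X34.8694 Y102.4918
M3 S938
G01 X127.5290 Y102.4918 F1274
G01 X127.5290 Y83.4829
G01 X34.8694 Y83.4829
G01 X34.8694 Y102.4918
G0 X55.2904 Y114.8552
M3 S938
G01 X51.2839 Y105.7796 F1274
G01 X47.1249 Y97.6479
G01 X43.4141 Y90.3121
G01 X40.7523 Y83.6245
G01 X39.7403 Y77.4370
G01 X40.9790 Y71.6018
G01 X45.0692 Y65.9710
G01 X52.6116 Y60.3967
G0 X132.9111 Y36.6751
M3 S938
G01 X187.1526 Y79.4848 F1274
G0 X67.0539 Y72.6053
M3 S938
G01 X233.0775 Y125.6337 F1274
G01 X92.5256 Y115.6025
G01 X126.8011 Y67.8048
M5
G0 X0.0000 Y0.0000

Since the viewBox matches the mm dimensions, user units are millimetres directly. The only transform is the Y-flip y_m = 130.8087 − y_svg.

Shape 1 is a rectangle drawn with `<rect>`. Its stroke #0000ff means cut at S938, F1274. After flipping Y the toolpath is (34.8694,102.4918) → (127.5290,102.4918) → (127.5290,83.4829) → (34.8694,83.4829) → (34.8694,102.4918), returning to the start.

Shape 2 is a cubic bezier drawn with `<path>`. Its stroke #0000ff means cut at S938, F1274. After flipping Y the toolpath is (55.2904,114.8552) → (51.2839,105.7796) → (47.1249,97.6479) → (43.4141,90.3121) → (40.7523,83.6245) → (39.7403,77.4370) → (40.9790,71.6018) → (45.0692,65.9710) → (52.6116,60.3967).

Shape 3 is a line segment drawn with `<path>`. Its stroke #0000ff means cut at S938, F1274. After flipping Y the toolpath is (132.9111,36.6751) → (187.1526,79.4848).

Shape 4 is a open polyline drawn with `<path>`. Its stroke #0000ff means cut at S938, F1274. After flipping Y the toolpath is (67.0539,72.6053) → (233.0775,125.6337) → (92.5256,115.6025) → (126.8011,67.8048).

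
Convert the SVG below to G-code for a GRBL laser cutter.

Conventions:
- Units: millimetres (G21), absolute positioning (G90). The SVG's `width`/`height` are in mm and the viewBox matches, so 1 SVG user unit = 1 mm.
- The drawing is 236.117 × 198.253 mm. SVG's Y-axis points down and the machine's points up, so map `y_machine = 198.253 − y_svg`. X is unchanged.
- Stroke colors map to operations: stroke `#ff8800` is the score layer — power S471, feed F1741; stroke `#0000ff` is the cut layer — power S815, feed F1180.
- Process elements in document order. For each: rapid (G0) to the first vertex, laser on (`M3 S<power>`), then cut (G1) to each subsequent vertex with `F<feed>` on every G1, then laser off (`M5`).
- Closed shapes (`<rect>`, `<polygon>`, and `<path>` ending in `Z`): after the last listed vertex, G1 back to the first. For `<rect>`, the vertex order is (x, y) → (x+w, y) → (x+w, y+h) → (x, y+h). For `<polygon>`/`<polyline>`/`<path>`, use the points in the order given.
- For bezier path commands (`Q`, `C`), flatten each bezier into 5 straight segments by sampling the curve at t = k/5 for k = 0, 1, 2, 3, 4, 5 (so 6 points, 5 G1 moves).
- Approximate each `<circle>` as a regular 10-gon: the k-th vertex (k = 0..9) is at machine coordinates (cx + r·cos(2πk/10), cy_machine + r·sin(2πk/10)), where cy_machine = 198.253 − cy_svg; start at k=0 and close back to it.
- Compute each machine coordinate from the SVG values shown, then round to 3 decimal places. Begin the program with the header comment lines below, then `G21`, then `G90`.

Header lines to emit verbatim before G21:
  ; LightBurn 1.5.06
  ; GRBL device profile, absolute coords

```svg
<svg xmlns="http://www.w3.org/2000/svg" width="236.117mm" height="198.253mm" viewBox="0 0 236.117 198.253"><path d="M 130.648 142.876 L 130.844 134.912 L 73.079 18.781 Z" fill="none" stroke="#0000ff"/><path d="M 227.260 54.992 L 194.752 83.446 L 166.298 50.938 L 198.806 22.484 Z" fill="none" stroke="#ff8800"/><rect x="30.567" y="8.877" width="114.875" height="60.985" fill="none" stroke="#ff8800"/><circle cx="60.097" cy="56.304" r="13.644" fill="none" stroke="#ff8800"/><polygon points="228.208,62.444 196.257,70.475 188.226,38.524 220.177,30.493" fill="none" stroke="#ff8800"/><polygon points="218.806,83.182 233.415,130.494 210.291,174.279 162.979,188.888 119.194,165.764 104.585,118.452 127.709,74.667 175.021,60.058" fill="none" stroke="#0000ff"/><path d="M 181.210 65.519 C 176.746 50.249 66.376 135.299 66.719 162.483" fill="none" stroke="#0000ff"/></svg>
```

1 u = 1 mm; y_m = 198.253 − y.

[1] `<path>` closed polygon, #0000ff→cut S815 F1180: (130.648,55.377) → (130.844,63.341) → (73.079,179.472) → (130.648,55.377) (closed)

[2] `<path>` regular polygon, #ff8800→score S471 F1741: (227.260,143.261) → (194.752,114.807) → (166.298,147.315) → (198.806,175.769) → (227.260,143.261) (closed)

[3] `<rect>` rectangle, #ff8800→score S471 F1741: (30.567,189.376) → (145.442,189.376) → (145.442,128.391) → (30.567,128.391) → (30.567,189.376) (closed)

[4] `<circle>` circle, #ff8800→score S471 F1741: (73.741,141.949) → (71.135,149.969) → (64.313,154.925) → (55.881,154.925) → (49.059,149.969) → (46.453,141.949) → (49.059,133.929) → (55.881,128.973) → (64.313,128.973) → (71.135,133.929) → (73.741,141.949) (closed)

[5] `<polygon>` regular polygon, #ff8800→score S471 F1741: (228.208,135.809) → (196.257,127.778) → (188.226,159.729) → (220.177,167.760) → (228.208,135.809) (closed)

[6] `<polygon>` regular polygon, #0000ff→cut S815 F1180: (218.806,115.071) → (233.415,67.759) → (210.291,23.974) → (162.979,9.365) → (119.194,32.489) → (104.585,79.801) → (127.709,123.586) → (175.021,138.195) → (218.806,115.071) (closed)

[7] `<path>` cubic bezier, #0000ff→cut S815 F1180: (181.210,132.734) → (167.556,131.123) → (138.882,113.028) → (105.586,86.043) → (78.066,57.759) → (66.719,35.770)

; LightBurn 1.5.06
; GRBL device profile, absolute coords
G21
G90
G0 X130.648 Y55.377
M3 S815
G1 X130.844 Y63.341 F1180
G1 X73.079 Y179.472 F1180
G1 X130.648 Y55.377 F1180
M5
G0 X227.260 Y143.261
M3 S471
G1 X194.752 Y114.807 F1741
G1 X166.298 Y147.315 F1741
G1 X198.806 Y175.769 F1741
G1 X227.260 Y143.261 F1741
M5
G0 X30.567 Y189.376
M3 S471
G1 X145.442 Y189.376 F1741
G1 X145.442 Y128.391 F1741
G1 X30.567 Y128.391 F1741
G1 X30.567 Y189.376 F1741
M5
G0 X73.741 Y141.949
M3 S471
G1 X71.135 Y149.969 F1741
G1 X64.313 Y154.925 F1741
G1 X55.881 Y154.925 F1741
G1 X49.059 Y149.969 F1741
G1 X46.453 Y141.949 F1741
G1 X49.059 Y133.929 F1741
G1 X55.881 Y128.973 F1741
G1 X64.313 Y128.973 F1741
G1 X71.135 Y133.929 F1741
G1 X73.741 Y141.949 F1741
M5
G0 X228.208 Y135.809
M3 S471
G1 X196.257 Y127.778 F1741
G1 X188.226 Y159.729 F1741
G1 X220.177 Y167.760 F1741
G1 X228.208 Y135.809 F1741
M5
G0 X218.806 Y115.071
M3 S815
G1 X233.415 Y67.759 F1180
G1 X210.291 Y23.974 F1180
G1 X162.979 Y9.365 F1180
G1 X119.194 Y32.489 F1180
G1 X104.585 Y79.801 F1180
G1 X127.709 Y123.586 F1180
G1 X175.021 Y138.195 F1180
G1 X218.806 Y115.071 F1180
M5
G0 X181.210 Y132.734
M3 S815
G1 X167.556 Y131.123 F1180
G1 X138.882 Y113.028 F1180
G1 X105.586 Y86.043 F1180
G1 X78.066 Y57.759 F1180
G1 X66.719 Y35.770 F1180
M5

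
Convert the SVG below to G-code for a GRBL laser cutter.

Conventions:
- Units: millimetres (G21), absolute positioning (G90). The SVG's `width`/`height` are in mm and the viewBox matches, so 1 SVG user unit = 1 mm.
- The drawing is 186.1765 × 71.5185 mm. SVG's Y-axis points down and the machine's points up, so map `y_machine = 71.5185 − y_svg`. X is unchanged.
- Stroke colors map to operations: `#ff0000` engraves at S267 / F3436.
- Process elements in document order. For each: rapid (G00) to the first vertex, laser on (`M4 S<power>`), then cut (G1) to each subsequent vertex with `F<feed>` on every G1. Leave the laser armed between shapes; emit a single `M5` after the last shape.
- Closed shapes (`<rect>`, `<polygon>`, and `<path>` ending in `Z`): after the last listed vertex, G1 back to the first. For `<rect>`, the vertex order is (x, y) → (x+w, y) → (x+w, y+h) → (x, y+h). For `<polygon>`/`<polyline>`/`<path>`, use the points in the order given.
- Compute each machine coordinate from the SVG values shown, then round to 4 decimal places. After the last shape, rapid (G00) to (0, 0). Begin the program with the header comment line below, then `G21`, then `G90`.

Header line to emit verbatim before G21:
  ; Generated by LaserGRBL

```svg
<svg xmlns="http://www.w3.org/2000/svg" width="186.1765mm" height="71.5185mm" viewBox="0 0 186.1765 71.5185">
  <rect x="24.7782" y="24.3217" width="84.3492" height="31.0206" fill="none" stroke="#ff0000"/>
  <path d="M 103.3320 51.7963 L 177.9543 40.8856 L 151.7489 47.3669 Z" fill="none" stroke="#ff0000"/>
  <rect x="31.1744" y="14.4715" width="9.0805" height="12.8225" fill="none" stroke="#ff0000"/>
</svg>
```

viewBox `0 0 186.1765 71.5185` with mm width/height → 1 unit = 1 mm. Flip: y_m = 71.5185 − y_svg.

**Shape 1** — `<rect>` rectangle, stroke `#ff0000` → engrave (S267, F3436). Machine vertices: (24.7782,47.1968) → (109.1274,47.1968) → (109.1274,16.1762) → (24.7782,16.1762) → (24.7782,47.1968). Closed: final G1 returns to the first vertex.

**Shape 2** — `<path>` closed polygon, stroke `#ff0000` → engrave (S267, F3436). Machine vertices: (103.3320,19.7222) → (177.9543,30.6329) → (151.7489,24.1516) → (103.3320,19.7222). Closed: final G1 returns to the first vertex.

**Shape 3** — `<rect>` rectangle, stroke `#ff0000` → engrave (S267, F3436). Machine vertices: (31.1744,57.0470) → (40.2549,57.0470) → (40.2549,44.2245) → (31.1744,44.2245) → (31.1744,57.0470). Closed: final G1 returns to the first vertex.

; Generated by LaserGRBL
G21
G90
G00 X24.7782 Y47.1968
M4 S267
G1 X109.1274 Y47.1968 F3436
G1 X109.1274 Y16.1762 F3436
G1 X24.7782 Y16.1762 F3436
G1 X24.7782 Y47.1968 F3436
G00 X103.3320 Y19.7222
M4 S267
G1 X177.9543 Y30.6329 F3436
G1 X151.7489 Y24.1516 F3436
G1 X103.3320 Y19.7222 F3436
G00 X31.1744 Y57.0470
M4 S267
G1 X40.2549 Y57.0470 F3436
G1 X40.2549 Y44.2245 F3436
G1 X31.1744 Y44.2245 F3436
G1 X31.1744 Y57.0470 F3436
M5
G00 X0.0000 Y0.0000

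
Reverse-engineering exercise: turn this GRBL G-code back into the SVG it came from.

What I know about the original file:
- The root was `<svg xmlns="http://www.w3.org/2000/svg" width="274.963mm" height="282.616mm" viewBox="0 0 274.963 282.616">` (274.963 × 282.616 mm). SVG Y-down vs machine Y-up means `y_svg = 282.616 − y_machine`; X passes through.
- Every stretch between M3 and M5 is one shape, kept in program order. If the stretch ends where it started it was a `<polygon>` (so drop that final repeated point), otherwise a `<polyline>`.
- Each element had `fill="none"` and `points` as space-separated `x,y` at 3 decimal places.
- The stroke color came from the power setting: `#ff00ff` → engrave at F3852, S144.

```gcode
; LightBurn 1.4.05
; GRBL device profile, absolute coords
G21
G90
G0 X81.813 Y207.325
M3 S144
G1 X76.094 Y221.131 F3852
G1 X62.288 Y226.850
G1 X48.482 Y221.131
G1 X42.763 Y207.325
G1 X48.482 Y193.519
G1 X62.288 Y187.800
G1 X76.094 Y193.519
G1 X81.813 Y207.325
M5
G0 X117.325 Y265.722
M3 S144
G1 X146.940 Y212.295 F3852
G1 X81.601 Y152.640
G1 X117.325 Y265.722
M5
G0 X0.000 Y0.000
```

Machine Y-up, SVG Y-down with viewBox height 282.616, so y_svg = 282.616 − y_machine; X carries over. Every run uses S144, so all elements get stroke `#ff00ff` (engrave).

Run 1: The run returns to its start, so emit a `<polygon>` with points (Y-flipped): 81.813,75.291 76.094,61.485 62.288,55.766 48.482,61.485 42.763,75.291 48.482,89.097 62.288,94.816 76.094,89.097.

Run 2: The run returns to its start, so emit a `<polygon>` with points (Y-flipped): 117.325,16.894 146.940,70.321 81.601,129.976.

<svg xmlns="http://www.w3.org/2000/svg" width="274.963mm" height="282.616mm" viewBox="0 0 274.963 282.616">
  <polygon points="81.813,75.291 76.094,61.485 62.288,55.766 48.482,61.485 42.763,75.291 48.482,89.097 62.288,94.816 76.094,89.097" fill="none" stroke="#ff00ff"/>
  <polygon points="117.325,16.894 146.940,70.321 81.601,129.976" fill="none" stroke="#ff00ff"/>
</svg>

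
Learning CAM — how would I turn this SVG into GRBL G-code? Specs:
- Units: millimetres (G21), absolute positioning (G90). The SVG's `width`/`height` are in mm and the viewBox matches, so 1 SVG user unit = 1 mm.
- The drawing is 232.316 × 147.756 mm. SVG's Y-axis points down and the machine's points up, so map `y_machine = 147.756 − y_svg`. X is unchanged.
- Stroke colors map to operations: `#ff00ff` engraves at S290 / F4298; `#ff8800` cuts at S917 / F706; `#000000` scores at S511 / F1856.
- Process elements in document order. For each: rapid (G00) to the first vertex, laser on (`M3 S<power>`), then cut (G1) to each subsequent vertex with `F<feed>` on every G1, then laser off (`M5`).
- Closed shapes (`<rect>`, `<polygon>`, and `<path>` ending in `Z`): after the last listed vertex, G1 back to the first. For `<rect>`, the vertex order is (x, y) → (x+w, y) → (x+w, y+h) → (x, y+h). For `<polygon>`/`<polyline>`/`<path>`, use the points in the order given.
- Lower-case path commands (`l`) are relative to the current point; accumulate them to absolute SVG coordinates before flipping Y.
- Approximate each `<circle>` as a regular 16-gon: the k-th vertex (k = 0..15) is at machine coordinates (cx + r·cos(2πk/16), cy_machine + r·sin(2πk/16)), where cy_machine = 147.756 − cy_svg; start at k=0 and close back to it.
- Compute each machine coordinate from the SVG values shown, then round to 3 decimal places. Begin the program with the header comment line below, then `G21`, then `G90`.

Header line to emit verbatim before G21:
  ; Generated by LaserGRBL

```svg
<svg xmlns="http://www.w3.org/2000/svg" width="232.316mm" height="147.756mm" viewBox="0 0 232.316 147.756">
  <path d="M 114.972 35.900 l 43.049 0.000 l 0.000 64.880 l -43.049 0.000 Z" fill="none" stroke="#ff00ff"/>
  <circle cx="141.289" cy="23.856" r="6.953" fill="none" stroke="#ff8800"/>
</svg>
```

; Generated by LaserGRBL
G21
G90
G00 X114.972 Y111.856
M3 S290
G1 X158.021 Y111.856 F4298
G1 X158.021 Y46.976 F4298
G1 X114.972 Y46.976 F4298
G1 X114.972 Y111.856 F4298
M5
G00 X148.242 Y123.900
M3 S917
G1 X147.713 Y126.561 F706
G1 X146.206 Y128.817 F706
G1 X143.950 Y130.324 F706
G1 X141.289 Y130.853 F706
G1 X138.628 Y130.324 F706
G1 X136.372 Y128.817 F706
G1 X134.865 Y126.561 F706
G1 X134.336 Y123.900 F706
G1 X134.865 Y121.239 F706
G1 X136.372 Y118.983 F706
G1 X138.628 Y117.476 F706
G1 X141.289 Y116.947 F706
G1 X143.950 Y117.476 F706
G1 X146.206 Y118.983 F706
G1 X147.713 Y121.239 F706
G1 X148.242 Y123.900 F706
M5

Since the viewBox matches the mm dimensions, user units are millimetres directly. The only transform is the Y-flip y_m = 147.756 − y_svg.

Shape 1 is a rectangle drawn with `<path>`. Its stroke #ff00ff means engrave at S290, F4298. After flipping Y the toolpath is (114.972,111.856) → (158.021,111.856) → (158.021,46.976) → (114.972,46.976) → (114.972,111.856), returning to the start.

Shape 2 is a circle drawn with `<circle>`. Its stroke #ff8800 means cut at S917, F706. After flipping Y the toolpath is (148.242,123.900) → (147.713,126.561) → (146.206,128.817) → (143.950,130.324) → (141.289,130.853) → (138.628,130.324) → (136.372,128.817) → (134.865,126.561) → (134.336,123.900) → (134.865,121.239) → (136.372,118.983) → (138.628,117.476) → (141.289,116.947) → (143.950,117.476) → (146.206,118.983) → (147.713,121.239) → (148.242,123.900), returning to the start.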